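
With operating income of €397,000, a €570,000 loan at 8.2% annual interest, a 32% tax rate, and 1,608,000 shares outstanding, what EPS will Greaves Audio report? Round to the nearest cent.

€0.15

Pre-tax income = €397,000 − €46,740.00 = €350,260.00.
Net income = €350,260.00 × (1 − 0.32) = €238,176.80.
EPS = €238,176.80 ÷ 1,608,000 = €0.15.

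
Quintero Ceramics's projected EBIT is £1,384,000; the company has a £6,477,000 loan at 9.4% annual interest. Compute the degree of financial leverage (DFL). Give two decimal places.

Interest = £608,838.00.
DFL = EBIT ÷ (EBIT − I) = £1,384,000 ÷ (£1,384,000 − £608,838.00) = £1,384,000 ÷ £775,162.00 = 1.7854.

1.79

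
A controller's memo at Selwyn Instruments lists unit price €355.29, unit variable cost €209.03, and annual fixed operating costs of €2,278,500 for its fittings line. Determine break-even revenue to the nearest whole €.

€5,534,858

Contribution margin per unit = €355.29 − €209.03 = €146.26, a CM ratio of €146.26 ÷ €355.29 = 0.4117.
Break-even revenue = fixed costs × price ÷ CM = €2,278,500 × €355.29 ÷ €146.26 = €5,534,858.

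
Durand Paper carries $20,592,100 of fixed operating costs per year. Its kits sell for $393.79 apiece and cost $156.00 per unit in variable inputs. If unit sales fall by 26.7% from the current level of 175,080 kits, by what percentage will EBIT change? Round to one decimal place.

-52.8%

Total contribution margin = 175,080 × $237.79 = $41,632,273.20.
EBIT = $41,632,273.20 − $20,592,100 = $21,040,173.20.
DOL = contribution ÷ EBIT = $41,632,273.20 ÷ $21,040,173.20 = 1.9787.
So EBIT moves 1.9787 × (-26.7%) = -52.8%.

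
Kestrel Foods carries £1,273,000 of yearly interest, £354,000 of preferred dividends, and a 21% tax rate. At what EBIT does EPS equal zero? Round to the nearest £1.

£1,721,101

Grossing the preferred dividend up to pre-tax terms: £354,000 / (1 − 0.21) = £448,101.27.
EPS = 0 when EBIT covers interest plus the pre-tax preferred burden: £1,273,000 + £448,101.27 = £1,721,101.27.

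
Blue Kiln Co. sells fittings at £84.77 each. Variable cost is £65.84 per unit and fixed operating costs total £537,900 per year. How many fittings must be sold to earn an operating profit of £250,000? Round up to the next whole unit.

Each unit contributes £84.77 − £65.84 = £18.93.
Required volume = (fixed costs + target profit) ÷ CM = (£537,900 + £250,000) ÷ £18.93 = 41,621.76, so 41,622 fittings.

41,622 fittings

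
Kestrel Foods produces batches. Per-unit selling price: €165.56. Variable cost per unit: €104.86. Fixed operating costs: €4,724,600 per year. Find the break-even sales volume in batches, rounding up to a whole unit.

Unit CM = price − variable cost = €165.56 − €104.86 = €60.70.
Break-even volume = fixed costs ÷ CM per unit = €4,724,600 ÷ €60.70 = 77,835.26, so 77,836 batches.

77,836 batches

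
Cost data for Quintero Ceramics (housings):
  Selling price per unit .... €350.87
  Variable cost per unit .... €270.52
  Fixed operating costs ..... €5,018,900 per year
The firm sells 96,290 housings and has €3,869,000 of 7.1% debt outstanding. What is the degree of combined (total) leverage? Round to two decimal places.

3.17

Contribution at this volume is 96,290 × €80.35 = €7,736,901.50.
EBIT = €7,736,901.50 − €5,018,900 = €2,718,001.50. Interest = €274,699.00, so EBIT − I = €2,443,302.50.
Degree of total leverage = total CM / (EBIT − interest) = €7,736,901.50 / €2,443,302.50 = 3.1666.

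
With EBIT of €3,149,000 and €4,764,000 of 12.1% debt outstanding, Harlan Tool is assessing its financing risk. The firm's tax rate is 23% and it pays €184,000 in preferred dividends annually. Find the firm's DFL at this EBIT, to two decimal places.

Annual interest charges come to €576,444.00.
Preferred dividends grossed up pre-tax: €184,000 / (1 − 0.23) = €238,961.04.
DFL = EBIT ÷ [EBIT − I − D_p/(1−t)] = €3,149,000 ÷ [€3,149,000 − €576,444.00 − €238,961.04] = €3,149,000 ÷ €2,333,594.96 = 1.3494.

1.35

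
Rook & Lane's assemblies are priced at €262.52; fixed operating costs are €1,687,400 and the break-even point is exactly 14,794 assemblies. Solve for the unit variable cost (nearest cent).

€148.46

Contribution per unit must be FC / Q = €1,687,400 / 14,794 = €114.0598.
Hence VC = price − CM = €262.52 − €114.0598 = €148.46.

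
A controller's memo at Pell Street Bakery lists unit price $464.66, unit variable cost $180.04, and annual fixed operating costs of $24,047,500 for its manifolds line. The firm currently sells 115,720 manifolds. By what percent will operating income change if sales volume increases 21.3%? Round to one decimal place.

Total contribution margin = 115,720 × $284.62 = $32,936,226.40.
Subtracting fixed costs: EBIT = $32,936,226.40 − $24,047,500 = $8,888,726.40.
Degree of operating leverage = $32,936,226.40 / $8,888,726.40 = 3.7054.
So EBIT moves 3.7054 × (+21.3%) = +78.9%.

+78.9%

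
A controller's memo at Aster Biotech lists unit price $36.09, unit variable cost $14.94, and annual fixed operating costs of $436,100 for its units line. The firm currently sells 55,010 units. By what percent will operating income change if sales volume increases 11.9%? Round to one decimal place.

+19.0%

Contribution at this volume is 55,010 × $21.15 = $1,163,461.50.
Operating income = contribution − fixed costs = $1,163,461.50 − $436,100 = $727,361.50.
So DOL = total CM / EBIT = $1,163,461.50 / $727,361.50 = 1.5996.
So EBIT moves 1.5996 × (+11.9%) = +19.0%.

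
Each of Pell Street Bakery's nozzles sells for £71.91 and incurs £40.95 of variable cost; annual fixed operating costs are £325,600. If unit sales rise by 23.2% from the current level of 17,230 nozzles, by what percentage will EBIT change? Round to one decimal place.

+59.5%

At 17,230 units, contribution = 17,230 × £30.96 = £533,440.80.
Operating income = contribution − fixed costs = £533,440.80 − £325,600 = £207,840.80.
Degree of operating leverage = £533,440.80 / £207,840.80 = 2.5666.
%ΔEBIT = DOL × %ΔSales = 2.5666 × +23.2% = +59.5%.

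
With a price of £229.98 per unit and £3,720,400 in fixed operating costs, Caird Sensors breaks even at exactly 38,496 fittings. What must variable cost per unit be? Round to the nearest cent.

£133.34

At break-even, FC = Q × (P − VC), so P − VC = £3,720,400 ÷ 38,496 = £96.6438.
Variable cost per unit = £229.98 − £96.6438 = £133.34.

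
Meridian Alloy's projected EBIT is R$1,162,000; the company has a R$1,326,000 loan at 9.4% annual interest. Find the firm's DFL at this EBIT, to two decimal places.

1.12

Interest = R$124,644.00.
Degree of financial leverage = EBIT / (EBIT − interest) = R$1,162,000 / R$1,037,356.00 = 1.1202.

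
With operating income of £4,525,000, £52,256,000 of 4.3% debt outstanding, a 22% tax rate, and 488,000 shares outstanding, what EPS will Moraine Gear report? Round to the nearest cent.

Interest = £2,247,008.00, so EBT = £4,525,000 − £2,247,008.00 = £2,277,992.00.
Net income = £2,277,992.00 × (1 − 0.22) = £1,776,833.76.
EPS = £1,776,833.76 ÷ 488,000 = £3.64.

£3.64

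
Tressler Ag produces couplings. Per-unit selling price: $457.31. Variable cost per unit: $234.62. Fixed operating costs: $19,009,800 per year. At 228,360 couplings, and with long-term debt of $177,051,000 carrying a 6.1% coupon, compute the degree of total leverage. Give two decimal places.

Total contribution margin = 228,360 × $222.69 = $50,853,488.40.
EBIT = $50,853,488.40 − $19,009,800 = $31,843,688.40. Interest = $10,800,111.00, so EBIT − I = $21,043,577.40.
DCL = contribution ÷ (EBIT − I) = $50,853,488.40 ÷ $21,043,577.40 = 2.4166.

2.42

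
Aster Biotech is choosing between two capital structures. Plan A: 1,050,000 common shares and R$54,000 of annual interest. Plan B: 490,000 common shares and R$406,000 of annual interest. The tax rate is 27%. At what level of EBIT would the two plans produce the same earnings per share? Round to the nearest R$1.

R$714,000

At indifference, (EBIT − 54,000)(1 − t)/1,050,000 = (EBIT − 406,000)(1 − t)/490,000.
The (1 − t) factor cancels: (EBIT − 54,000) × 490,000 = (EBIT − 406,000) × 1,050,000.
Solving, EBIT = (406,000·1,050,000 − 54,000·490,000) / (1,050,000 − 490,000) = 399,840,000,000 / 560,000 = 714,000.00.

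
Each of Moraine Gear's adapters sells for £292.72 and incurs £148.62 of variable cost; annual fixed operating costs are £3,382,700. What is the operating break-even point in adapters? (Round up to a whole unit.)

Unit CM = price − variable cost = £292.72 − £148.62 = £144.10.
Break-even volume = fixed costs ÷ CM per unit = £3,382,700 ÷ £144.10 = 23,474.67, so 23,475 adapters.

23,475 adapters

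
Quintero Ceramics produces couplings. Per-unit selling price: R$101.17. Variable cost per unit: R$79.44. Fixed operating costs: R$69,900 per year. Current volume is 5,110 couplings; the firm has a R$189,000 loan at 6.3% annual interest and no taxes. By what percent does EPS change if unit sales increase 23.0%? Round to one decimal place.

+87.4%

At 5,110 units, contribution = 5,110 × R$21.73 = R$111,040.30.
Operating income = contribution − fixed costs = R$111,040.30 − R$69,900 = R$41,140.30.
Interest = R$11,907.00, so EBIT − I = R$29,233.30.
DCL = total CM / (EBIT − I) = R$111,040.30 / R$29,233.30 = 3.7984.
%ΔEPS = DCL × %ΔSales = 3.7984 × +23.0% = +87.4%.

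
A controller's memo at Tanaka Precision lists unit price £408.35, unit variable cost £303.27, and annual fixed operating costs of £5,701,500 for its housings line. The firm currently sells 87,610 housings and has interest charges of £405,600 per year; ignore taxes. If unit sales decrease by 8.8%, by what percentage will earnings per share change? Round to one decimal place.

At 87,610 units, contribution = 87,610 × £105.08 = £9,206,058.80.
EBIT = £9,206,058.80 − £5,701,500 = £3,504,558.80.
Interest = £405,600.00, so EBIT − I = £3,098,958.80.
DCL = total CM / (EBIT − I) = £9,206,058.80 / £3,098,958.80 = 2.9707.
%ΔEPS = DCL × %ΔSales = 2.9707 × -8.8% = -26.1%.

-26.1%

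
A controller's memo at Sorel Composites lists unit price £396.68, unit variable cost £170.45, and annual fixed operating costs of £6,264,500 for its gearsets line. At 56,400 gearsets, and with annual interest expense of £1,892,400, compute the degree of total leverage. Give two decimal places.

At 56,400 units, contribution = 56,400 × £226.23 = £12,759,372.00.
Operating income = contribution − fixed costs = £12,759,372.00 − £6,264,500 = £6,494,872.00. Interest = £1,892,400.00, so EBIT − I = £4,602,472.00.
DCL = contribution ÷ (EBIT − I) = £12,759,372.00 ÷ £4,602,472.00 = 2.7723.

2.77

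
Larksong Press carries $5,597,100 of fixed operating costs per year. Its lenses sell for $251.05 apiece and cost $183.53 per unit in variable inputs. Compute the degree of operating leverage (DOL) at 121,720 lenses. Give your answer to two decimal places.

Contribution at this volume is 121,720 × $67.52 = $8,218,534.40.
Operating income = contribution − fixed costs = $8,218,534.40 − $5,597,100 = $2,621,434.40.
So DOL = total CM / EBIT = $8,218,534.40 / $2,621,434.40 = 3.1351.

3.14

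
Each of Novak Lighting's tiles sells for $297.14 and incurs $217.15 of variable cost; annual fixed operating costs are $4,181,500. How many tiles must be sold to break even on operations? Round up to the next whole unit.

52,276 tiles

Each unit contributes $297.14 − $217.15 = $79.99.
Break-even Q = $4,181,500 / $79.99 = 52,275.28 → 52,276 tiles.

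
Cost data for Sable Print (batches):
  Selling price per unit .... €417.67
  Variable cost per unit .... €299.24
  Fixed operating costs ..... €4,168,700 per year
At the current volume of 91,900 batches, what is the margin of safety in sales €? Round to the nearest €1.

€23,682,016

Each unit contributes €417.67 − €299.24 = €118.43. Break-even units = €4,168,700 ÷ €118.43 = 35,199.70; break-even revenue = 35,199.70 × €417.67 = €14,701,857.04.
Actual sales revenue = 91,900 × €417.67 = €38,383,873.00.
Margin of safety = €38,383,873.00 − €14,701,857.04 = €23,682,016.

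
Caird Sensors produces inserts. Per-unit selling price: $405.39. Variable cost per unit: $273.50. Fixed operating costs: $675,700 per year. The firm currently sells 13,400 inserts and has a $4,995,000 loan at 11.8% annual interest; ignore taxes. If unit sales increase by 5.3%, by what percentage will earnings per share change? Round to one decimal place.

At 13,400 units, contribution = 13,400 × $131.89 = $1,767,326.00.
Subtracting fixed costs: EBIT = $1,767,326.00 − $675,700 = $1,091,626.00.
After interest of $589,410.00, pre-tax earnings = $502,216.00.
DCL = total CM / (EBIT − I) = $1,767,326.00 / $502,216.00 = 3.5191.
EPS therefore changes by 3.5191 × (+5.3%) = +18.7%.

+18.7%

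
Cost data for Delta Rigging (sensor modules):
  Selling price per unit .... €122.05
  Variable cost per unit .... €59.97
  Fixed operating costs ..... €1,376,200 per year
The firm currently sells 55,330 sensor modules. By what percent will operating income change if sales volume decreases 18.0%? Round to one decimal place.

Contribution at this volume is 55,330 × €62.08 = €3,434,886.40.
Subtracting fixed costs: EBIT = €3,434,886.40 − €1,376,200 = €2,058,686.40.
DOL = contribution ÷ EBIT = €3,434,886.40 ÷ €2,058,686.40 = 1.6685.
%ΔEBIT = DOL × %ΔSales = 1.6685 × -18.0% = -30.0%.

-30.0%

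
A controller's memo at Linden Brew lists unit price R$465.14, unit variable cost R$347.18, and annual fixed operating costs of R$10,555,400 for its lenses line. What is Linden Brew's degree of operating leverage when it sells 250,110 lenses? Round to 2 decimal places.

At 250,110 units, contribution = 250,110 × R$117.96 = R$29,502,975.60.
EBIT = R$29,502,975.60 − R$10,555,400 = R$18,947,575.60.
Degree of operating leverage = R$29,502,975.60 / R$18,947,575.60 = 1.5571.

1.56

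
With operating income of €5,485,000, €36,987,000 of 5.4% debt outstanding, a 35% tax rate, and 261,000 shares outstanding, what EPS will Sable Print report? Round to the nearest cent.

Pre-tax income = €5,485,000 − €1,997,298.00 = €3,487,702.00.
Net income = €3,487,702.00 × (1 − 0.35) = €2,267,006.30.
Per share: €2,267,006.30 / 261,000 shares = €8.69.

€8.69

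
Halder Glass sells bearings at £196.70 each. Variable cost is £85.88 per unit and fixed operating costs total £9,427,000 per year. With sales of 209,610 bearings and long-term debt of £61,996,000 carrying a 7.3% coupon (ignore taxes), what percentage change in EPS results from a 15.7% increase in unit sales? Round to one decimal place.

Contribution at this volume is 209,610 × £110.82 = £23,228,980.20.
EBIT = £23,228,980.20 − £9,427,000 = £13,801,980.20.
Interest = £4,525,708.00, so EBIT − I = £9,276,272.20.
Degree of combined leverage = contribution ÷ (EBIT − I) = £23,228,980.20 ÷ £9,276,272.20 = 2.5041.
%ΔEPS = DCL × %ΔSales = 2.5041 × +15.7% = +39.3%.

+39.3%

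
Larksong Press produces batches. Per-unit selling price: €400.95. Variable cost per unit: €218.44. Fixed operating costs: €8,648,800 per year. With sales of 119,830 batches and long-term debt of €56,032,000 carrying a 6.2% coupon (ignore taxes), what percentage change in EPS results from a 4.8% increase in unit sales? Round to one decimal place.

+10.8%

Total contribution margin = 119,830 × €182.51 = €21,870,173.30.
EBIT = €21,870,173.30 − €8,648,800 = €13,221,373.30.
After interest of €3,473,984.00, pre-tax earnings = €9,747,389.30.
Degree of combined leverage = contribution ÷ (EBIT − I) = €21,870,173.30 ÷ €9,747,389.30 = 2.2437.
%ΔEPS = DCL × %ΔSales = 2.2437 × +4.8% = +10.8%.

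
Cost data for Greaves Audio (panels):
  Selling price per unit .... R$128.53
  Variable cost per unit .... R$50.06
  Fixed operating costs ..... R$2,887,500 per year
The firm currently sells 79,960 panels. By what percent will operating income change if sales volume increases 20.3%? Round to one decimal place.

Total contribution margin = 79,960 × R$78.47 = R$6,274,461.20.
EBIT = R$6,274,461.20 − R$2,887,500 = R$3,386,961.20.
DOL = contribution ÷ EBIT = R$6,274,461.20 ÷ R$3,386,961.20 = 1.8525.
%ΔEBIT = DOL × %ΔSales = 1.8525 × +20.3% = +37.6%.

+37.6%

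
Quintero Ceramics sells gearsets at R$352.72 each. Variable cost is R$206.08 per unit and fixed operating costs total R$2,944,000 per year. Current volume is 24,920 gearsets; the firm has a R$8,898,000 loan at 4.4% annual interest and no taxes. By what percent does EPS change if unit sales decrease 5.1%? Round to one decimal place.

-58.5%

Contribution at this volume is 24,920 × R$146.64 = R$3,654,268.80.
Subtracting fixed costs: EBIT = R$3,654,268.80 − R$2,944,000 = R$710,268.80.
After interest of R$391,512.00, pre-tax earnings = R$318,756.80.
Degree of combined leverage = contribution ÷ (EBIT − I) = R$3,654,268.80 ÷ R$318,756.80 = 11.4641.
EPS therefore changes by 11.4641 × (-5.1%) = -58.5%.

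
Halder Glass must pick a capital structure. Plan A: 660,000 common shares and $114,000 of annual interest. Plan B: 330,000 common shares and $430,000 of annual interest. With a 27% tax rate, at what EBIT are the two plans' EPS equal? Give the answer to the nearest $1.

Set EPS_A = EPS_B: (EBIT − $114,000)(1 − 0.27) ÷ 660,000 = (EBIT − $430,000)(1 − 0.27) ÷ 330,000.
The (1 − t) factor cancels: (EBIT − 114,000) × 330,000 = (EBIT − 430,000) × 660,000.
Solving, EBIT = (430,000·660,000 − 114,000·330,000) / (660,000 − 330,000) = 246,180,000,000 / 330,000 = 746,000.00.

$746,000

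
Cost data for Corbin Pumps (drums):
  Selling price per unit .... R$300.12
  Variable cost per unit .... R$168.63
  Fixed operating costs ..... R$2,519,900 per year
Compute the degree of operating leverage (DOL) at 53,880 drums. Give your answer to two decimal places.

At 53,880 units, contribution = 53,880 × R$131.49 = R$7,084,681.20.
Subtracting fixed costs: EBIT = R$7,084,681.20 − R$2,519,900 = R$4,564,781.20.
So DOL = total CM / EBIT = R$7,084,681.20 / R$4,564,781.20 = 1.5520.

1.55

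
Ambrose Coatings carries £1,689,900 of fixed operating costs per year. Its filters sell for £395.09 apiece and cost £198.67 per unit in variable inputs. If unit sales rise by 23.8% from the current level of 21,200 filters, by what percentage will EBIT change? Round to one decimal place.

+40.1%

Contribution at this volume is 21,200 × £196.42 = £4,164,104.00.
Subtracting fixed costs: EBIT = £4,164,104.00 − £1,689,900 = £2,474,204.00.
Degree of operating leverage = £4,164,104.00 / £2,474,204.00 = 1.6830.
Operating income changes by 1.6830 × +23.8% = +40.1%.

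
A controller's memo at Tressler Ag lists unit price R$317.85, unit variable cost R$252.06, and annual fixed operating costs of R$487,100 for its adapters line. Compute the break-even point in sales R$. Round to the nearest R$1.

CM per unit = R$317.85 − R$252.06 = R$65.79; CM ratio = R$65.79 / R$317.85 = 0.2070.
Break-even sales = FC ÷ CM ratio = R$487,100 × R$317.85 / R$65.79 = R$2,353,317.

R$2,353,317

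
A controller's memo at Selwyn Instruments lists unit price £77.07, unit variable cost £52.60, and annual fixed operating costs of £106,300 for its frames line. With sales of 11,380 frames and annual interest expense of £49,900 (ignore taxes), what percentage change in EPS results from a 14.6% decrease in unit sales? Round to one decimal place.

-33.3%

Contribution at this volume is 11,380 × £24.47 = £278,468.60.
EBIT = £278,468.60 − £106,300 = £172,168.60.
Interest = £49,900.00, so EBIT − I = £122,268.60.
Degree of combined leverage = contribution ÷ (EBIT − I) = £278,468.60 ÷ £122,268.60 = 2.2775.
%ΔEPS = DCL × %ΔSales = 2.2775 × -14.6% = -33.3%.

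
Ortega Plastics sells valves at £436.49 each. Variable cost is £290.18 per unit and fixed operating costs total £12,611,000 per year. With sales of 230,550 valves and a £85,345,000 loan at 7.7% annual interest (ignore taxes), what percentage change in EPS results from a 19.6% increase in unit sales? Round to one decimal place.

+45.4%

Contribution at this volume is 230,550 × £146.31 = £33,731,770.50.
Operating income = contribution − fixed costs = £33,731,770.50 − £12,611,000 = £21,120,770.50.
After interest of £6,571,565.00, pre-tax earnings = £14,549,205.50.
Degree of combined leverage = contribution ÷ (EBIT − I) = £33,731,770.50 ÷ £14,549,205.50 = 2.3185.
EPS therefore changes by 2.3185 × (+19.6%) = +45.4%.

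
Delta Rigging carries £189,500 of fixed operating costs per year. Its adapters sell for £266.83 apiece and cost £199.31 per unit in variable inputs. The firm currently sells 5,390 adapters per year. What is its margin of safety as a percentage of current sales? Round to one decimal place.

Contribution margin per unit = £266.83 − £199.31 = £67.52. Break-even units = £189,500 ÷ £67.52 = 2,806.58; break-even revenue = 2,806.58 × £266.83 = £748,878.63.
Current sales = 5,390 × £266.83 = £1,438,213.70.
Margin of safety = (£1,438,213.70 − £748,878.63) ÷ £1,438,213.70 = 47.9%.

47.9%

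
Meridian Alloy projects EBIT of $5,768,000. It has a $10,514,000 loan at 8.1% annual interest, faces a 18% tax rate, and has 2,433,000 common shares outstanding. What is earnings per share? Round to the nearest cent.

$1.66

Pre-tax income = $5,768,000 − $851,634.00 = $4,916,366.00.
After tax at 18%: net income = $4,916,366.00 × 0.82 = $4,031,420.12.
EPS = $4,031,420.12 ÷ 2,433,000 = $1.66.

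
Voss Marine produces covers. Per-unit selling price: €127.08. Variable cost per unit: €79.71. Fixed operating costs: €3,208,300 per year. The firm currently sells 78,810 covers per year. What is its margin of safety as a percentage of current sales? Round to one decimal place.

Each unit contributes €127.08 − €79.71 = €47.37. Break-even units = €3,208,300 ÷ €47.37 = 67,728.52; break-even revenue = 67,728.52 × €127.08 = €8,606,940.34.
Current sales = 78,810 × €127.08 = €10,015,174.80.
Margin of safety = (€10,015,174.80 − €8,606,940.34) ÷ €10,015,174.80 = 14.1%.

14.1%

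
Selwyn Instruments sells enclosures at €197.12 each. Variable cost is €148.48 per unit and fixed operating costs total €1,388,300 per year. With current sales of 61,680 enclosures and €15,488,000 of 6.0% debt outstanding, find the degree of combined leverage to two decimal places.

4.40

Contribution at this volume is 61,680 × €48.64 = €3,000,115.20.
Operating income = contribution − fixed costs = €3,000,115.20 − €1,388,300 = €1,611,815.20. Interest = €929,280.00, so EBIT − I = €682,535.20.
DCL = contribution ÷ (EBIT − I) = €3,000,115.20 ÷ €682,535.20 = 4.3955.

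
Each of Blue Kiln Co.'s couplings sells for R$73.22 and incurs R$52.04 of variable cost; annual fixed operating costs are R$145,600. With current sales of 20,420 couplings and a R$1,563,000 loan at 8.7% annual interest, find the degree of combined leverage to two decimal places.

At 20,420 units, contribution = 20,420 × R$21.18 = R$432,495.60.
Subtracting fixed costs: EBIT = R$432,495.60 − R$145,600 = R$286,895.60. Interest = R$135,981.00, so EBIT − I = R$150,914.60.
Degree of total leverage = total CM / (EBIT − interest) = R$432,495.60 / R$150,914.60 = 2.8658.

2.87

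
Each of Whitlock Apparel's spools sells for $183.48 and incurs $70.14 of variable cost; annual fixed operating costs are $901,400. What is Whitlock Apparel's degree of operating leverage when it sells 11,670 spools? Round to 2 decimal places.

Contribution at this volume is 11,670 × $113.34 = $1,322,677.80.
EBIT = $1,322,677.80 − $901,400 = $421,277.80.
Degree of operating leverage = $1,322,677.80 / $421,277.80 = 3.1397.

3.14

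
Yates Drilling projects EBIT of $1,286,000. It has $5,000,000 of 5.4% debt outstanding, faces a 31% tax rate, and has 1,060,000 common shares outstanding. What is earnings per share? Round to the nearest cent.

$0.66

Pre-tax income = $1,286,000 − $270,000.00 = $1,016,000.00.
Net income = $1,016,000.00 × (1 − 0.31) = $701,040.00.
EPS = $701,040.00 ÷ 1,060,000 = $0.66.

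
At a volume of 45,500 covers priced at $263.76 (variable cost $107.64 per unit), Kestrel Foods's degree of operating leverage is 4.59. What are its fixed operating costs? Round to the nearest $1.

Contribution at this volume is 45,500 × $156.12 = $7,103,460.00.
Since DOL = CM ÷ EBIT, EBIT = $7,103,460.00 ÷ 4.59 = $1,547,594.77.
Fixed costs = CM − EBIT = $7,103,460.00 − $1,547,594.77 = $5,555,865.

$5,555,865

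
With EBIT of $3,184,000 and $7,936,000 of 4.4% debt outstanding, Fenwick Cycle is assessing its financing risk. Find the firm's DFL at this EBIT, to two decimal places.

1.12

Interest = $349,184.00.
Degree of financial leverage = EBIT / (EBIT − interest) = $3,184,000 / $2,834,816.00 = 1.1232.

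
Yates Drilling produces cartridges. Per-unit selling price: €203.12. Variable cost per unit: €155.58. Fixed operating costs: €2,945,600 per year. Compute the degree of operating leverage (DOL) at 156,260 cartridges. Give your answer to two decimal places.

1.66

At 156,260 units, contribution = 156,260 × €47.54 = €7,428,600.40.
EBIT = €7,428,600.40 − €2,945,600 = €4,483,000.40.
DOL = contribution ÷ EBIT = €7,428,600.40 ÷ €4,483,000.40 = 1.6571.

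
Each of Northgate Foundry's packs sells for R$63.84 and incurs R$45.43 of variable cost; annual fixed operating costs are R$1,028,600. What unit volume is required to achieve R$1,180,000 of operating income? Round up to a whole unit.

Contribution margin per unit = R$63.84 − R$45.43 = R$18.41.
Required volume = (fixed costs + target profit) ÷ CM = (R$1,028,600 + R$1,180,000) ÷ R$18.41 = 119,967.41, so 119,968 packs.

119,968 packs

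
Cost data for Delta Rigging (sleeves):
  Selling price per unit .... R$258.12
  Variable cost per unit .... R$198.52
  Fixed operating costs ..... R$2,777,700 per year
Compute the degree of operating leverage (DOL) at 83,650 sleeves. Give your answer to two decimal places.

Total contribution margin = 83,650 × R$59.60 = R$4,985,540.00.
Operating income = contribution − fixed costs = R$4,985,540.00 − R$2,777,700 = R$2,207,840.00.
So DOL = total CM / EBIT = R$4,985,540.00 / R$2,207,840.00 = 2.2581.

2.26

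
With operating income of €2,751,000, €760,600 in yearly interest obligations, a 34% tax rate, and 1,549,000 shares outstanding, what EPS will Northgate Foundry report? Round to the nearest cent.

Pre-tax income = €2,751,000 − €760,600.00 = €1,990,400.00.
Net income = €1,990,400.00 × (1 − 0.34) = €1,313,664.00.
EPS = €1,313,664.00 ÷ 1,549,000 = €0.85.

€0.85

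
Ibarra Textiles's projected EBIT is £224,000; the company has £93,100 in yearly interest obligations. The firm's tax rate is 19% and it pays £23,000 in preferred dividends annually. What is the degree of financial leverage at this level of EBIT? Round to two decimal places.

Interest = £93,100.00.
Preferred dividends grossed up pre-tax: £23,000 / (1 − 0.19) = £28,395.06.
DFL = EBIT ÷ [EBIT − I − D_p/(1−t)] = £224,000 ÷ [£224,000 − £93,100.00 − £28,395.06] = £224,000 ÷ £102,504.94 = 2.1853.

2.19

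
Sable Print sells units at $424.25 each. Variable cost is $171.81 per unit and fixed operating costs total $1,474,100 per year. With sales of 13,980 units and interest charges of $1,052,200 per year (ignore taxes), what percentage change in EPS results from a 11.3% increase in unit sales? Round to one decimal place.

+39.8%

Contribution at this volume is 13,980 × $252.44 = $3,529,111.20.
EBIT = $3,529,111.20 − $1,474,100 = $2,055,011.20.
After interest of $1,052,200.00, pre-tax earnings = $1,002,811.20.
Degree of combined leverage = contribution ÷ (EBIT − I) = $3,529,111.20 ÷ $1,002,811.20 = 3.5192.
%ΔEPS = DCL × %ΔSales = 3.5192 × +11.3% = +39.8%.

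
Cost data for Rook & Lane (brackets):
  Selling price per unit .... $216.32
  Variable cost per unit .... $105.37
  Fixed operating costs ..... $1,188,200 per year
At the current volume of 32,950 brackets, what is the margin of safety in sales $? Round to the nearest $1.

$4,811,102

Contribution margin per unit = $216.32 − $105.37 = $110.95. Break-even units = $1,188,200 ÷ $110.95 = 10,709.33; break-even revenue = 10,709.33 × $216.32 = $2,316,641.95.
Actual sales revenue = 32,950 × $216.32 = $7,127,744.00.
Margin of safety = $7,127,744.00 − $2,316,641.95 = $4,811,102.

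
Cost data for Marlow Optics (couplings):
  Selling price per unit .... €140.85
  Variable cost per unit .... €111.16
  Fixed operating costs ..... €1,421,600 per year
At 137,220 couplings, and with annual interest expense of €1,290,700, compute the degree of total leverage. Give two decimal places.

2.99

At 137,220 units, contribution = 137,220 × €29.69 = €4,074,061.80.
Operating income = contribution − fixed costs = €4,074,061.80 − €1,421,600 = €2,652,461.80. Interest = €1,290,700.00.
DOL = €4,074,061.80 ÷ €2,652,461.80 = 1.5360; DFL = €2,652,461.80 ÷ €1,361,761.80 = 1.9478.
DCL = DOL × DFL = 1.5360 × 1.9478 = 2.9918.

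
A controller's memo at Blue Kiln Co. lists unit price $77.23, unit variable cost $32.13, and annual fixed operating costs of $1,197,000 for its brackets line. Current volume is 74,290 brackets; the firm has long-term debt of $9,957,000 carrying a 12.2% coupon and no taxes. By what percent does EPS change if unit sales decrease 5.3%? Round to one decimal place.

Contribution at this volume is 74,290 × $45.10 = $3,350,479.00.
EBIT = $3,350,479.00 − $1,197,000 = $2,153,479.00.
After interest of $1,214,754.00, pre-tax earnings = $938,725.00.
DCL = total CM / (EBIT − I) = $3,350,479.00 / $938,725.00 = 3.5692.
EPS therefore changes by 3.5692 × (-5.3%) = -18.9%.

-18.9%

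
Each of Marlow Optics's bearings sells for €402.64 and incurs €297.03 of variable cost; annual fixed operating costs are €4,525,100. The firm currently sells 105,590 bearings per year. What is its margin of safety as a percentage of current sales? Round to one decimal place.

Each unit contributes €402.64 − €297.03 = €105.61. Break-even units = €4,525,100 ÷ €105.61 = 42,847.27; break-even revenue = 42,847.27 × €402.64 = €17,252,024.09.
Actual sales revenue = 105,590 × €402.64 = €42,514,757.60.
Margin of safety = (€42,514,757.60 − €17,252,024.09) ÷ €42,514,757.60 = 59.4%.

59.4%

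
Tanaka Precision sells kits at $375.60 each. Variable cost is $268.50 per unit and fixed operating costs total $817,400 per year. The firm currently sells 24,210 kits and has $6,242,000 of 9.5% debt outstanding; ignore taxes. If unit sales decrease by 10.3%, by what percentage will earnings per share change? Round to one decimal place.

-22.6%

Total contribution margin = 24,210 × $107.10 = $2,592,891.00.
Subtracting fixed costs: EBIT = $2,592,891.00 − $817,400 = $1,775,491.00.
Interest = $592,990.00, so EBIT − I = $1,182,501.00.
Degree of combined leverage = contribution ÷ (EBIT − I) = $2,592,891.00 ÷ $1,182,501.00 = 2.1927.
%ΔEPS = DCL × %ΔSales = 2.1927 × -10.3% = -22.6%.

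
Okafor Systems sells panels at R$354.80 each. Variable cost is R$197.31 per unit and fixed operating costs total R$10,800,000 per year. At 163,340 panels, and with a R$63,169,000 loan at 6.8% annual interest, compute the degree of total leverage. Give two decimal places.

Total contribution margin = 163,340 × R$157.49 = R$25,724,416.60.
EBIT = R$25,724,416.60 − R$10,800,000 = R$14,924,416.60. Interest = R$4,295,492.00.
DOL = R$25,724,416.60 ÷ R$14,924,416.60 = 1.7236; DFL = R$14,924,416.60 ÷ R$10,628,924.60 = 1.4041.
Combined leverage = 1.7236 × 1.4041 = 2.4201.

2.42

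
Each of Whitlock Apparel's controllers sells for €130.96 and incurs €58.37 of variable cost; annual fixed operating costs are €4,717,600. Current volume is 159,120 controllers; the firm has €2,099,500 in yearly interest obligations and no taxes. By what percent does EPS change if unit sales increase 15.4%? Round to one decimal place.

Total contribution margin = 159,120 × €72.59 = €11,550,520.80.
Subtracting fixed costs: EBIT = €11,550,520.80 − €4,717,600 = €6,832,920.80.
After interest of €2,099,500.00, pre-tax earnings = €4,733,420.80.
Degree of combined leverage = contribution ÷ (EBIT − I) = €11,550,520.80 ÷ €4,733,420.80 = 2.4402.
%ΔEPS = DCL × %ΔSales = 2.4402 × +15.4% = +37.6%.

+37.6%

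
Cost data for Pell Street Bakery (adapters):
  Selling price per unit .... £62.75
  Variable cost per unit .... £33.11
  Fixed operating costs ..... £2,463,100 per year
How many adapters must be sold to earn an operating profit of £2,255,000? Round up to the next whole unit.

159,181 adapters

Each unit contributes £62.75 − £33.11 = £29.64.
Required volume = (fixed costs + target profit) ÷ CM = (£2,463,100 + £2,255,000) ÷ £29.64 = 159,180.16, so 159,181 adapters.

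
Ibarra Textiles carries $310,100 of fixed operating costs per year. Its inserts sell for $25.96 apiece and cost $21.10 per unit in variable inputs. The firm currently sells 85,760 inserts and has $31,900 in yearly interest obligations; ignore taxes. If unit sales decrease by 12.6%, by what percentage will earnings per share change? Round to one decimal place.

-70.2%

Contribution at this volume is 85,760 × $4.86 = $416,793.60.
Subtracting fixed costs: EBIT = $416,793.60 − $310,100 = $106,693.60.
After interest of $31,900.00, pre-tax earnings = $74,793.60.
Degree of combined leverage = contribution ÷ (EBIT − I) = $416,793.60 ÷ $74,793.60 = 5.5726.
EPS therefore changes by 5.5726 × (-12.6%) = -70.2%.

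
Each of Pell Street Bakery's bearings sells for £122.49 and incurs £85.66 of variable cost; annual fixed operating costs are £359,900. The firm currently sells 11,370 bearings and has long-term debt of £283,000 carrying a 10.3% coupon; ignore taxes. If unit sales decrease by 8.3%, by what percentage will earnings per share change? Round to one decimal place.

-117.0%

Total contribution margin = 11,370 × £36.83 = £418,757.10.
Operating income = contribution − fixed costs = £418,757.10 − £359,900 = £58,857.10.
Interest = £29,149.00, so EBIT − I = £29,708.10.
Degree of combined leverage = contribution ÷ (EBIT − I) = £418,757.10 ÷ £29,708.10 = 14.0957.
EPS therefore changes by 14.0957 × (-8.3%) = -117.0%.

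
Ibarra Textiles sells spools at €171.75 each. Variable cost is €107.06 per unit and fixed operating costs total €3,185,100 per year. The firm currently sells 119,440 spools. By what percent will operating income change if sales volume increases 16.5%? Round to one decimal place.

+28.1%

Contribution at this volume is 119,440 × €64.69 = €7,726,573.60.
Operating income = contribution − fixed costs = €7,726,573.60 − €3,185,100 = €4,541,473.60.
DOL = contribution ÷ EBIT = €7,726,573.60 ÷ €4,541,473.60 = 1.7013.
%ΔEBIT = DOL × %ΔSales = 1.7013 × +16.5% = +28.1%.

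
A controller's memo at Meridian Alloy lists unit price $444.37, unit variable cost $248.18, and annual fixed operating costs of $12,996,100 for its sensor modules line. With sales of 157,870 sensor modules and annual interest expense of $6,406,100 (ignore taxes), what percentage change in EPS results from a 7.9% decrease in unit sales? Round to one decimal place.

Contribution at this volume is 157,870 × $196.19 = $30,972,515.30.
Subtracting fixed costs: EBIT = $30,972,515.30 − $12,996,100 = $17,976,415.30.
After interest of $6,406,100.00, pre-tax earnings = $11,570,315.30.
Degree of combined leverage = contribution ÷ (EBIT − I) = $30,972,515.30 ÷ $11,570,315.30 = 2.6769.
EPS therefore changes by 2.6769 × (-7.9%) = -21.1%.

-21.1%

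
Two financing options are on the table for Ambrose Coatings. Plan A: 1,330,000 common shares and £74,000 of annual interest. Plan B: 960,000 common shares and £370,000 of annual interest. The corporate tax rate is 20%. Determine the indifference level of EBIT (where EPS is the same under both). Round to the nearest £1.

£1,138,000

Set EPS_A = EPS_B: (EBIT − £74,000)(1 − 0.20) ÷ 1,330,000 = (EBIT − £370,000)(1 − 0.20) ÷ 960,000.
The (1 − t) factor cancels: (EBIT − 74,000) × 960,000 = (EBIT − 370,000) × 1,330,000.
Solving, EBIT = (370,000·1,330,000 − 74,000·960,000) / (1,330,000 − 960,000) = 421,060,000,000 / 370,000 = 1,138,000.00.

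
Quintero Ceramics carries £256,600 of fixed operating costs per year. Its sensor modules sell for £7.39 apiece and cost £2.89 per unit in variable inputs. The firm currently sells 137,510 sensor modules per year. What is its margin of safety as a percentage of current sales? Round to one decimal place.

58.5%

Contribution margin per unit = £7.39 − £2.89 = £4.50. Break-even units = £256,600 ÷ £4.50 = 57,022.22; break-even revenue = 57,022.22 × £7.39 = £421,394.22.
Actual sales revenue = 137,510 × £7.39 = £1,016,198.90.
Margin of safety = (£1,016,198.90 − £421,394.22) ÷ £1,016,198.90 = 58.5%.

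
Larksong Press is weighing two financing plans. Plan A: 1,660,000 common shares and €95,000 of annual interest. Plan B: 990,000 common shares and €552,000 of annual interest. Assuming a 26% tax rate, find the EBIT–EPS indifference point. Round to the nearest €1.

€1,227,269

Set EPS_A = EPS_B: (EBIT − €95,000)(1 − 0.26) ÷ 1,660,000 = (EBIT − €552,000)(1 − 0.26) ÷ 990,000.
Cancelling (1 − t) and cross-multiplying: 990,000·(EBIT − 95,000) = 1,660,000·(EBIT − 552,000).
Solving, EBIT = (552,000·1,660,000 − 95,000·990,000) / (1,660,000 − 990,000) = 822,270,000,000 / 670,000 = 1,227,268.66.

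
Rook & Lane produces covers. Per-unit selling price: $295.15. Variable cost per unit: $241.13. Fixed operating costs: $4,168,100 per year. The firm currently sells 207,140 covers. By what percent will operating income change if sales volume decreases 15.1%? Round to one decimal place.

Total contribution margin = 207,140 × $54.02 = $11,189,702.80.
EBIT = $11,189,702.80 − $4,168,100 = $7,021,602.80.
DOL = contribution ÷ EBIT = $11,189,702.80 ÷ $7,021,602.80 = 1.5936.
Operating income changes by 1.5936 × -15.1% = -24.1%.

-24.1%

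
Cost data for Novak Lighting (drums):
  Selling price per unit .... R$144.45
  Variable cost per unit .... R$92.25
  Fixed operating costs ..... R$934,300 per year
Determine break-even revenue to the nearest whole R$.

R$2,585,434

CM per unit = R$144.45 − R$92.25 = R$52.20; CM ratio = R$52.20 / R$144.45 = 0.3614.
Break-even sales = FC ÷ CM ratio = R$934,300 × R$144.45 / R$52.20 = R$2,585,434.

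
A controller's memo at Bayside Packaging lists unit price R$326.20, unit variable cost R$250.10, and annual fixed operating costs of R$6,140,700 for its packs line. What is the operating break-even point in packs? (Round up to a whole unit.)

Contribution margin per unit = R$326.20 − R$250.10 = R$76.10.
Break-even volume = fixed costs ÷ CM per unit = R$6,140,700 ÷ R$76.10 = 80,692.51, so 80,693 packs.

80,693 packs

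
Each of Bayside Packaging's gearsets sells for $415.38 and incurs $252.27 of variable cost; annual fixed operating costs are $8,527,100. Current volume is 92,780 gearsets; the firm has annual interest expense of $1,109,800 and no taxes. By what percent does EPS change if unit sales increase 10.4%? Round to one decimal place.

Total contribution margin = 92,780 × $163.11 = $15,133,345.80.
EBIT = $15,133,345.80 − $8,527,100 = $6,606,245.80.
After interest of $1,109,800.00, pre-tax earnings = $5,496,445.80.
Degree of combined leverage = contribution ÷ (EBIT − I) = $15,133,345.80 ÷ $5,496,445.80 = 2.7533.
%ΔEPS = DCL × %ΔSales = 2.7533 × +10.4% = +28.6%.

+28.6%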